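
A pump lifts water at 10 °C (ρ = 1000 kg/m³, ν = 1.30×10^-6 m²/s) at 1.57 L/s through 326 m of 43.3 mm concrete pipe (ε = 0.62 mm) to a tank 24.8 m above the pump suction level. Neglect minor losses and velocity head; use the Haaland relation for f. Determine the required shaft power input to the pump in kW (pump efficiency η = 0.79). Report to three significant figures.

P_shaft ≈ 0.860 kW

V = 4Q/(πD²) = 1.066 m/s; Re = 3.55×10^4; ε/D = 0.0143; f = 0.04431
h_f = f(L/D)V²/2g = 19.33 m
Total head H = z + h_f = 24.8 + 19.33 = 44.13 m
P_hyd = ρgQH = 1000·9.81·0.00157·44.13 = 0.6797 kW
P_shaft = P_hyd/η = 0.6797/0.79 = 0.8603 kW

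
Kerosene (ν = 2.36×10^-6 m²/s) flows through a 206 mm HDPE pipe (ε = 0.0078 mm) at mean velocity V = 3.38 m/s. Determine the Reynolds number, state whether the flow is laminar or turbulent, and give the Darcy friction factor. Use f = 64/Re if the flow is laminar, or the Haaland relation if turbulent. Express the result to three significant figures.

Re = VD/ν = 3.380·0.206/2.36×10^-6 = 2.95×10^5
Re > 4000 → turbulent; ε/D = 3.79×10^-5
Haaland: f = 0.01471

Re ≈ 2.95×10^5; turbulent; f ≈ 0.0147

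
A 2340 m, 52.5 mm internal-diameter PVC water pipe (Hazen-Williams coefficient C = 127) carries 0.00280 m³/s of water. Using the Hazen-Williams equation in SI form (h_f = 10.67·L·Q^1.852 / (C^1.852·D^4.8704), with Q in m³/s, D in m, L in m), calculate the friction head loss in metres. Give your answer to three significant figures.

h_f ≈ 102 m

h_f = 10.67·2340·0.00280^1.852 / (127^1.852·0.0525^4.8704) = 101.5 m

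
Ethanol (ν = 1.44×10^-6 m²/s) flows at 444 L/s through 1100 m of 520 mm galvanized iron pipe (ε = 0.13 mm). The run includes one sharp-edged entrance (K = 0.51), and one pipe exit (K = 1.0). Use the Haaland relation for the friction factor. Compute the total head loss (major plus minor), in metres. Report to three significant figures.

H_L ≈ 7.56 m

V = 4Q/(πD²) = 2.091 m/s; V²/2g = 0.2228 m
Re = 7.55×10^5, ε/D = 2.50×10^-4 → f = 0.01533 (Haaland)
Major: h_f = f(L/D)·V²/2g = 0.01533·2115·0.2228 = 7.227 m
Minor: ΣK = 1.51; h_m = ΣK·V²/2g = 0.3364 m
Total H_L = 7.227 + 0.3364 = 7.563 m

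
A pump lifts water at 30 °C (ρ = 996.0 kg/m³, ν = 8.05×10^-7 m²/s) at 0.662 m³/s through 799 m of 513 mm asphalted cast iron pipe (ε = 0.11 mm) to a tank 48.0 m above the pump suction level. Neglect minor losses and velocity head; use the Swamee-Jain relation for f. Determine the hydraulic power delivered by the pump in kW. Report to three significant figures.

P_hyd ≈ 387 kW

V = 4Q/(πD²) = 3.203 m/s; Re = 2.04×10^6; ε/D = 2.14×10^-4; f = 0.01448
h_f = f(L/D)V²/2g = 11.79 m
Total head H = z + h_f = 48.0 + 11.79 = 59.79 m
P_hyd = ρgQH = 996.0·9.81·0.662·59.79 = 386.7 kW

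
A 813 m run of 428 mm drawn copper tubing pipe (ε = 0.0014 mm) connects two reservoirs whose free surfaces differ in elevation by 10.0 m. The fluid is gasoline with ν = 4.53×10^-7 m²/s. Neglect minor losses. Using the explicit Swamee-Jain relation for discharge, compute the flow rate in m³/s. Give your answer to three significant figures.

Q ≈ 0.466 m³/s

Swamee-Jain (Type II): Q = -0.965·√(gD⁵h_f/L)·ln[ε/(3.7D) + √(3.17ν²L/(gD³h_f))]
√(gD⁵h_f/L) = √(9.81·0.428⁵·10.0/813) = 0.04163
ε/(3.7D) = 8.84×10^-7; √(3.17ν²L/(gD³h_f)) = 8.29×10^-6
Q = -0.965·0.04163·ln(9.176×10^-6) = 0.4660 m³/s
Check: V = 3.24 m/s, Re = 3.06×10^6, f = 0.009863, h_f = 10.0 m ≈ 10.0 m ✓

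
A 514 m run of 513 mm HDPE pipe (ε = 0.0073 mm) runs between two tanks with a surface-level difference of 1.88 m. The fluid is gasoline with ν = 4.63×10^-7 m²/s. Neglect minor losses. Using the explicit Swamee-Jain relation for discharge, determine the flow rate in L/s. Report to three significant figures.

Q ≈ 381 L/s

Swamee-Jain (Type II): Q = -0.965·√(gD⁵h_f/L)·ln[ε/(3.7D) + √(3.17ν²L/(gD³h_f))]
√(gD⁵h_f/L) = √(9.81·0.513⁵·1.88/514) = 0.03570
ε/(3.7D) = 3.85×10^-6; √(3.17ν²L/(gD³h_f)) = 1.18×10^-5
Q = -0.965·0.03570·ln(1.569×10^-5) = 0.3812 m³/s
Check: V = 1.84 m/s, Re = 2.04×10^6, f = 0.01085, h_f = 1.88 m ≈ 1.88 m ✓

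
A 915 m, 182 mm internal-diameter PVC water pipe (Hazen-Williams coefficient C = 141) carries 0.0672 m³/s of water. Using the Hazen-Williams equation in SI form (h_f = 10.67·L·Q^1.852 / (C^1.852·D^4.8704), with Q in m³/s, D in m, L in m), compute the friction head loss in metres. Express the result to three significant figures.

h_f ≈ 27.6 m

h_f = 10.67·915·0.0672^1.852 / (141^1.852·0.182^4.8704) = 27.62 m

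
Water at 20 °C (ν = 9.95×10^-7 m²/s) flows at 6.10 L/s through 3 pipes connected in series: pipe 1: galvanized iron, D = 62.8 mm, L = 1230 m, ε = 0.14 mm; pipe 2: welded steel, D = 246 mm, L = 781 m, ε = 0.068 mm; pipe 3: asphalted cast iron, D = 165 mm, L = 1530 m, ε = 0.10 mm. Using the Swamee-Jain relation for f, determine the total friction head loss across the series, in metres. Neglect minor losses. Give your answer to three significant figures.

H ≈ 100 m

Pipe 1: V = 1.969 m/s, Re = 1.24×10^5, ε/D = 0.00223, f = 0.02562, h_1 = f(L/D)V²/2g = 99.18 m
Pipe 2: V = 0.1283 m/s, Re = 3.17×10^4, ε/D = 2.76×10^-4, f = 0.02392, h_2 = f(L/D)V²/2g = 0.06375 m
Pipe 3: V = 0.2853 m/s, Re = 4.73×10^4, ε/D = 6.06×10^-4, f = 0.02318, h_3 = f(L/D)V²/2g = 0.8916 m
Series → Q common, losses add: H = Σh = 100.1 m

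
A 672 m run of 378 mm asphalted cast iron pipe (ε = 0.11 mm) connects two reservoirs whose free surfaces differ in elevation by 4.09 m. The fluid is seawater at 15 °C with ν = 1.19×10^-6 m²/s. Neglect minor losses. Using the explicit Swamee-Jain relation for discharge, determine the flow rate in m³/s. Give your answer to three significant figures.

Q ≈ 0.188 m³/s

Swamee-Jain (Type II): Q = -0.965·√(gD⁵h_f/L)·ln[ε/(3.7D) + √(3.17ν²L/(gD³h_f))]
√(gD⁵h_f/L) = √(9.81·0.378⁵·4.09/672) = 0.02147
ε/(3.7D) = 7.87×10^-5; √(3.17ν²L/(gD³h_f)) = 3.73×10^-5
Q = -0.965·0.02147·ln(1.160×10^-4) = 0.1877 m³/s
Check: V = 1.67 m/s, Re = 5.31×10^5, f = 0.01623, h_f = 4.12 m ≈ 4.09 m ✓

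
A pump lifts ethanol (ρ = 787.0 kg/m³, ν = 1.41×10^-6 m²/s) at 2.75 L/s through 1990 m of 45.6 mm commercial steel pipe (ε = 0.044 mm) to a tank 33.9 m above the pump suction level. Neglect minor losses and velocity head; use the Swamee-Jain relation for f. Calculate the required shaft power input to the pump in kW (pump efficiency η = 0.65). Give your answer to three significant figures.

P_shaft ≈ 6.01 kW

V = 4Q/(πD²) = 1.684 m/s; Re = 5.45×10^4; ε/D = 9.65×10^-4; f = 0.02380
h_f = f(L/D)V²/2g = 150.1 m
Total head H = z + h_f = 33.9 + 150.1 = 184.0 m
P_hyd = ρgQH = 787.0·9.81·0.00275·184.0 = 3.907 kW
P_shaft = P_hyd/η = 3.907/0.65 = 6.011 kW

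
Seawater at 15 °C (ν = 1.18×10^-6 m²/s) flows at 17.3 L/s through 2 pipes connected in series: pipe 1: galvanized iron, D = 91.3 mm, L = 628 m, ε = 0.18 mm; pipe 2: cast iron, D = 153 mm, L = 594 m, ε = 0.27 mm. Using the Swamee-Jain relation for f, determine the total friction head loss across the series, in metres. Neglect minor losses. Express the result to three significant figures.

Pipe 1: V = 2.642 m/s, Re = 2.04×10^5, ε/D = 0.00197, f = 0.02439, h_1 = f(L/D)V²/2g = 59.70 m
Pipe 2: V = 0.9410 m/s, Re = 1.22×10^5, ε/D = 0.00176, f = 0.02439, h_2 = f(L/D)V²/2g = 4.273 m
Series → Q common, losses add: H = Σh = 63.97 m

H ≈ 64.0 m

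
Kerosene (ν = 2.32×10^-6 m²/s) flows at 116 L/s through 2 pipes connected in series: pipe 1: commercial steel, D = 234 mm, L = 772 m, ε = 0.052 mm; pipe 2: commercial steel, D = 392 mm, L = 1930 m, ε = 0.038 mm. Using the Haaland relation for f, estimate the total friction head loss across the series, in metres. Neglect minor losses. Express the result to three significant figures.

H ≈ 23.9 m

Pipe 1: V = 2.697 m/s, Re = 2.72×10^5, ε/D = 2.22×10^-4, f = 0.01641, h_1 = f(L/D)V²/2g = 20.07 m
Pipe 2: V = 0.9612 m/s, Re = 1.62×10^5, ε/D = 9.69×10^-5, f = 0.01673, h_2 = f(L/D)V²/2g = 3.879 m
Series → Q common, losses add: H = Σh = 23.95 m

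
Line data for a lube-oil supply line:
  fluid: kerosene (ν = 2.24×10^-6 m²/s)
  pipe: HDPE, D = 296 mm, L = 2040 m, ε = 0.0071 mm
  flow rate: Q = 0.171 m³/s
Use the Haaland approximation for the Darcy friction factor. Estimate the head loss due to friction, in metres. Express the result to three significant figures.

V = 4Q/(πD²) = 4·0.171/(π·0.296²) = 2.485 m/s
Re = VD/ν = 2.485·0.296/2.24×10^-6 = 3.28×10^5 → turbulent
ε/D = 0.0071/296 = 2.40×10^-5
Haaland: f = 0.01432
h_f = f(L/D)V²/(2g) = 0.01432·(2040/0.296)·2.485²/(2·9.81) = 31.06 m

h_f ≈ 31.1 m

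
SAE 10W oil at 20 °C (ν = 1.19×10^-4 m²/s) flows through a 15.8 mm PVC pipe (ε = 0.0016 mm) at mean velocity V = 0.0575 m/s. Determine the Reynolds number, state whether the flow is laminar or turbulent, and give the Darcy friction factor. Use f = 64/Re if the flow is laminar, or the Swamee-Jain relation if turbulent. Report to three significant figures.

Re ≈ 7.63; laminar; f = 64/Re ≈ 8.38

Re = VD/ν = 0.05750·0.0158/1.19×10^-4 = 7.63
Re < 2300 → laminar → f = 64/Re = 8.383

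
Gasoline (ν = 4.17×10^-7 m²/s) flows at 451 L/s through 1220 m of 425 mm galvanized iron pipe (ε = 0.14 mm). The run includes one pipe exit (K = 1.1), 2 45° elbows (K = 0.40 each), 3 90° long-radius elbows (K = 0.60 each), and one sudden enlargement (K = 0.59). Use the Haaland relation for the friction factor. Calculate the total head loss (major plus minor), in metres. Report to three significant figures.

V = 4Q/(πD²) = 3.179 m/s; V²/2g = 0.5151 m
Re = 3.24×10^6, ε/D = 3.29×10^-4 → f = 0.01546 (Haaland)
Major: h_f = f(L/D)·V²/2g = 0.01546·2871·0.5151 = 22.86 m
Minor: ΣK = 4.29; h_m = ΣK·V²/2g = 2.210 m
Total H_L = 22.86 + 2.210 = 25.07 m

H_L ≈ 25.1 m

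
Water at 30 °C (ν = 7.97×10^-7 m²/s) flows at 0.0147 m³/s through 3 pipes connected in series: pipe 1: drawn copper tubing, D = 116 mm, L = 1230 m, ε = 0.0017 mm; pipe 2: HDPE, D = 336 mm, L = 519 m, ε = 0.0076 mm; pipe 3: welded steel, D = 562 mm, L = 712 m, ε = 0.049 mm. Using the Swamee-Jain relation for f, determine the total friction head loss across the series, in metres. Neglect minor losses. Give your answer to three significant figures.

H ≈ 16.4 m

Pipe 1: V = 1.391 m/s, Re = 2.02×10^5, ε/D = 1.47×10^-5, f = 0.01563, h_1 = f(L/D)V²/2g = 16.34 m
Pipe 2: V = 0.1658 m/s, Re = 6.99×10^4, ε/D = 2.26×10^-5, f = 0.01939, h_2 = f(L/D)V²/2g = 0.04196 m
Pipe 3: V = 0.05926 m/s, Re = 4.18×10^4, ε/D = 8.72×10^-5, f = 0.02195, h_3 = f(L/D)V²/2g = 0.004977 m
Series → Q common, losses add: H = Σh = 16.39 m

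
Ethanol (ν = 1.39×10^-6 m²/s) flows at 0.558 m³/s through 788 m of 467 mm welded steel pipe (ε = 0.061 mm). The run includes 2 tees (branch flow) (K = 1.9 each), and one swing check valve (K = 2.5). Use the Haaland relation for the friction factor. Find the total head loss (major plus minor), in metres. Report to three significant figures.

H_L ≈ 15.9 m

V = 4Q/(πD²) = 3.258 m/s; V²/2g = 0.5409 m
Re = 1.09×10^6, ε/D = 1.31×10^-4 → f = 0.01367 (Haaland)
Major: h_f = f(L/D)·V²/2g = 0.01367·1687·0.5409 = 12.48 m
Minor: ΣK = 6.30; h_m = ΣK·V²/2g = 3.408 m
Total H_L = 12.48 + 3.408 = 15.89 m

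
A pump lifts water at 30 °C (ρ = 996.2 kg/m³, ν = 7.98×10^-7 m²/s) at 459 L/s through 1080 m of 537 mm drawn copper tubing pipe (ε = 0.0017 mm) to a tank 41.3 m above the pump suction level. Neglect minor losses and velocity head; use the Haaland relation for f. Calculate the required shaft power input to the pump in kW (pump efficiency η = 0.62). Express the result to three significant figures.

V = 4Q/(πD²) = 2.027 m/s; Re = 1.36×10^6; ε/D = 3.17×10^-6; f = 0.01107
h_f = f(L/D)V²/2g = 4.660 m
Total head H = z + h_f = 41.3 + 4.660 = 45.96 m
P_hyd = ρgQH = 996.2·9.81·0.459·45.96 = 206.2 kW
P_shaft = P_hyd/η = 206.2/0.62 = 332.5 kW

P_shaft ≈ 333 kW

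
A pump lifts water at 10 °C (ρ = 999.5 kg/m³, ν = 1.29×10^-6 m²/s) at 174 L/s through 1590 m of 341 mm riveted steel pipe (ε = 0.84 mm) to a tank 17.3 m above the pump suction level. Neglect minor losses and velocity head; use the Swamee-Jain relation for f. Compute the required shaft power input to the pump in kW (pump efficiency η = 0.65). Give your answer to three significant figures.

V = 4Q/(πD²) = 1.905 m/s; Re = 5.04×10^5; ε/D = 0.00246; f = 0.02520
h_f = f(L/D)V²/2g = 21.74 m
Total head H = z + h_f = 17.3 + 21.74 = 39.04 m
P_hyd = ρgQH = 999.5·9.81·0.174·39.04 = 66.60 kW
P_shaft = P_hyd/η = 66.60/0.65 = 102.5 kW

P_shaft ≈ 102 kW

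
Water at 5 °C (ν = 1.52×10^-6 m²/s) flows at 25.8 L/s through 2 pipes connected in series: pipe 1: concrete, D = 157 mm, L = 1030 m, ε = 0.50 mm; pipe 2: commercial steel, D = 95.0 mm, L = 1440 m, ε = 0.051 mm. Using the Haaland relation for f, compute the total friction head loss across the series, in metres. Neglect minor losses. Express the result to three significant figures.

H ≈ 207 m

Pipe 1: V = 1.333 m/s, Re = 1.38×10^5, ε/D = 0.00318, f = 0.02749, h_1 = f(L/D)V²/2g = 16.33 m
Pipe 2: V = 3.640 m/s, Re = 2.27×10^5, ε/D = 5.37×10^-4, f = 0.01864, h_2 = f(L/D)V²/2g = 190.8 m
Series → Q common, losses add: H = Σh = 207.1 m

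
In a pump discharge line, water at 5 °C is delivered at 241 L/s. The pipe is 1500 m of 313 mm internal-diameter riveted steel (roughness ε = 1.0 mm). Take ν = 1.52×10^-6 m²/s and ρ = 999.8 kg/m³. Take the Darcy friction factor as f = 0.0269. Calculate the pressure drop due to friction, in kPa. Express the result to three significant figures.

Δp ≈ 632 kPa

V = 4Q/(πD²) = 4·0.241/(π·0.313²) = 3.132 m/s
h_f = f(L/D)V²/(2g) = 0.02690·(1500/0.313)·3.132²/(2·9.81) = 64.46 m
Δp = ρg·h_f = 999.8·9.81·64.46 = 632.2 kPa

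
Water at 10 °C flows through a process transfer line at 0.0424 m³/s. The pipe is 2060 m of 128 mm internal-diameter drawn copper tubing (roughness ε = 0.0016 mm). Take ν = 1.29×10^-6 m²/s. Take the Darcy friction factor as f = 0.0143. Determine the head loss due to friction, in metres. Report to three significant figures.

V = 4Q/(πD²) = 4·0.0424/(π·0.128²) = 3.295 m/s
h_f = f(L/D)V²/(2g) = 0.01430·(2060/0.128)·3.295²/(2·9.81) = 127.4 m

h_f ≈ 127 m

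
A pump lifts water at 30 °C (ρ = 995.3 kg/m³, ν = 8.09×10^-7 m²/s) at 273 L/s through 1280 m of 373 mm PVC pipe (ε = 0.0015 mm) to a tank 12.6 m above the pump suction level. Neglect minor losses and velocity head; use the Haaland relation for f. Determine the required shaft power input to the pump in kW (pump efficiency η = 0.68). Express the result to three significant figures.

P_shaft ≈ 98.1 kW

V = 4Q/(πD²) = 2.498 m/s; Re = 1.15×10^6; ε/D = 4.02×10^-6; f = 0.01139
h_f = f(L/D)V²/2g = 12.43 m
Total head H = z + h_f = 12.6 + 12.43 = 25.03 m
P_hyd = ρgQH = 995.3·9.81·0.273·25.03 = 66.73 kW
P_shaft = P_hyd/η = 66.73/0.68 = 98.13 kW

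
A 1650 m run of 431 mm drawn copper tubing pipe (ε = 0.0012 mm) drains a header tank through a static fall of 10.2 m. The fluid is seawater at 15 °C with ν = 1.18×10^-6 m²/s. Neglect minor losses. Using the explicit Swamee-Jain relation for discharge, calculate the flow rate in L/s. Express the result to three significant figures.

Q ≈ 301 L/s

Swamee-Jain (Type II): Q = -0.965·√(gD⁵h_f/L)·ln[ε/(3.7D) + √(3.17ν²L/(gD³h_f))]
√(gD⁵h_f/L) = √(9.81·0.431⁵·10.2/1650) = 0.03003
ε/(3.7D) = 7.52×10^-7; √(3.17ν²L/(gD³h_f)) = 3.02×10^-5
Q = -0.965·0.03003·ln(3.090×10^-5) = 0.3010 m³/s
Check: V = 2.06 m/s, Re = 7.53×10^5, f = 0.01224, h_f = 10.2 m ≈ 10.2 m ✓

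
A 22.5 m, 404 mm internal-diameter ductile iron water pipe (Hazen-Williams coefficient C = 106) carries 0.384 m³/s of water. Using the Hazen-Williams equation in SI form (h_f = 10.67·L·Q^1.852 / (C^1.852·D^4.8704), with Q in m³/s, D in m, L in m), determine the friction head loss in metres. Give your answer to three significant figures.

h_f = 10.67·22.5·0.384^1.852 / (106^1.852·0.404^4.8704) = 0.5981 m

h_f ≈ 0.598 m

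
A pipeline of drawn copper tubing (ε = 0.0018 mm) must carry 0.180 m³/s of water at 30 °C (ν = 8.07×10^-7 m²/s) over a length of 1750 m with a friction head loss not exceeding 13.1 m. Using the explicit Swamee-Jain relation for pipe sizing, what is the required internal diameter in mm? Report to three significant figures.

Swamee-Jain (Type III): D = 0.66·[ε^1.25·(LQ²/(gh_f))^4.75 + ν·Q^9.4·(L/(gh_f))^5.2]^0.04
LQ²/(gh_f) = 0.4412; L/(gh_f) = 13.62
Term 1 = ε^1.25·(…)^4.75 = 1.35×10^-9; Term 2 = ν·Q^9.4·(…)^5.2 = 6.36×10^-8
D = 0.66·(1.35×10^-9 + 6.36×10^-8)^0.04 = 0.3405 m = 340 mm
Check: V = 1.98 m/s, Re = 8.34×10^5, f = 0.01209, h_f = 12.4 m ≈ 13.1 m ✓

D ≈ 340 mm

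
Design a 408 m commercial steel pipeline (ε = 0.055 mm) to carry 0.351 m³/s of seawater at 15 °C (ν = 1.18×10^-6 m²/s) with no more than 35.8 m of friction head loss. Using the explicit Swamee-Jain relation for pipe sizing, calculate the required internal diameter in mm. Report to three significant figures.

Swamee-Jain (Type III): D = 0.66·[ε^1.25·(LQ²/(gh_f))^4.75 + ν·Q^9.4·(L/(gh_f))^5.2]^0.04
LQ²/(gh_f) = 0.1431; L/(gh_f) = 1.162
Term 1 = ε^1.25·(…)^4.75 = 4.63×10^-10; Term 2 = ν·Q^9.4·(…)^5.2 = 1.37×10^-10
D = 0.66·(4.63×10^-10 + 1.37×10^-10)^0.04 = 0.2823 m = 282 mm
Check: V = 5.61 m/s, Re = 1.34×10^6, f = 0.01449, h_f = 33.6 m ≈ 35.8 m ✓

D ≈ 282 mm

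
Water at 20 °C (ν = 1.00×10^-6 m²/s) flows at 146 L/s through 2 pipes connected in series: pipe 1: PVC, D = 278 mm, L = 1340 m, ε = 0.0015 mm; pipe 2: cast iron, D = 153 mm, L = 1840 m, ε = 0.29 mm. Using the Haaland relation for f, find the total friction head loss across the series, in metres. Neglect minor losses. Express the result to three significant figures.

Pipe 1: V = 2.405 m/s, Re = 6.69×10^5, ε/D = 5.40×10^-6, f = 0.01248, h_1 = f(L/D)V²/2g = 17.74 m
Pipe 2: V = 7.941 m/s, Re = 1.21×10^6, ε/D = 0.00190, f = 0.02328, h_2 = f(L/D)V²/2g = 899.7 m
Series → Q common, losses add: H = Σh = 917.4 m

H ≈ 917 m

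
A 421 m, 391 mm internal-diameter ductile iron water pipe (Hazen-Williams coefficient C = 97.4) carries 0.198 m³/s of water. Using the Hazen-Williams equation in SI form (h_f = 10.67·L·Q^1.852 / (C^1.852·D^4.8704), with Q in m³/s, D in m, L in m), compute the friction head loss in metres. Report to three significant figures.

h_f = 10.67·421·0.198^1.852 / (97.4^1.852·0.391^4.8704) = 4.501 m

h_f ≈ 4.50 m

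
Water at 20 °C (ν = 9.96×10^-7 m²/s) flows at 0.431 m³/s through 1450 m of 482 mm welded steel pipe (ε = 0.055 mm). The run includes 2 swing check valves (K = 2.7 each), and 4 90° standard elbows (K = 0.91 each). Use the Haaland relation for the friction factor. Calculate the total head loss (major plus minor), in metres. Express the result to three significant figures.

H_L ≈ 14.0 m

V = 4Q/(πD²) = 2.362 m/s; V²/2g = 0.2844 m
Re = 1.14×10^6, ε/D = 1.14×10^-4 → f = 0.01340 (Haaland)
Major: h_f = f(L/D)·V²/2g = 0.01340·3008·0.2844 = 11.46 m
Minor: ΣK = 9.04; h_m = ΣK·V²/2g = 2.571 m
Total H_L = 11.46 + 2.571 = 14.03 m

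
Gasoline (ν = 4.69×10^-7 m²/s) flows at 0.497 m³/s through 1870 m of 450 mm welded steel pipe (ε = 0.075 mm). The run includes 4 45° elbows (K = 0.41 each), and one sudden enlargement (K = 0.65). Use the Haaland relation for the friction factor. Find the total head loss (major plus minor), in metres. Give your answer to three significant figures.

H_L ≈ 29.3 m

V = 4Q/(πD²) = 3.125 m/s; V²/2g = 0.4977 m
Re = 3.00×10^6, ε/D = 1.67×10^-4 → f = 0.01361 (Haaland)
Major: h_f = f(L/D)·V²/2g = 0.01361·4156·0.4977 = 28.15 m
Minor: ΣK = 2.29; h_m = ΣK·V²/2g = 1.140 m
Total H_L = 28.15 + 1.140 = 29.29 m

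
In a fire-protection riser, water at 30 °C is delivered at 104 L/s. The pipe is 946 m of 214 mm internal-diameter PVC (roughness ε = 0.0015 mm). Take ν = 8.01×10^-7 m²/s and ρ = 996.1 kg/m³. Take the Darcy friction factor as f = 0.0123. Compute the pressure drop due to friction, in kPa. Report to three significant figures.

Δp ≈ 226 kPa

V = 4Q/(πD²) = 4·0.104/(π·0.214²) = 2.891 m/s
h_f = f(L/D)V²/(2g) = 0.01230·(946/0.214)·2.891²/(2·9.81) = 23.17 m
Δp = ρg·h_f = 996.1·9.81·23.17 = 226.4 kPa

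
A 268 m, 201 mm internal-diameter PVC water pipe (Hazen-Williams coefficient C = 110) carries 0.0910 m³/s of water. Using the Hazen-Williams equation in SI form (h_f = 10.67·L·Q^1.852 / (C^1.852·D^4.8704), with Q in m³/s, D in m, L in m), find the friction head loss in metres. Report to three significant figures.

h_f ≈ 13.9 m

h_f = 10.67·268·0.0910^1.852 / (110^1.852·0.201^4.8704) = 13.85 m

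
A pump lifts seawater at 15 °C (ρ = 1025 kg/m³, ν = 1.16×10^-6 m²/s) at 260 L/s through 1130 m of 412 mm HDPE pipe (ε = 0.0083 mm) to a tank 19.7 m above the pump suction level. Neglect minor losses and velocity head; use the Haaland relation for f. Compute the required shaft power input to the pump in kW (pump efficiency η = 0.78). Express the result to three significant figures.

V = 4Q/(πD²) = 1.950 m/s; Re = 6.93×10^5; ε/D = 2.01×10^-5; f = 0.01263
h_f = f(L/D)V²/2g = 6.716 m
Total head H = z + h_f = 19.7 + 6.716 = 26.42 m
P_hyd = ρgQH = 1025·9.81·0.260·26.42 = 69.06 kW
P_shaft = P_hyd/η = 69.06/0.78 = 88.54 kW

P_shaft ≈ 88.5 kW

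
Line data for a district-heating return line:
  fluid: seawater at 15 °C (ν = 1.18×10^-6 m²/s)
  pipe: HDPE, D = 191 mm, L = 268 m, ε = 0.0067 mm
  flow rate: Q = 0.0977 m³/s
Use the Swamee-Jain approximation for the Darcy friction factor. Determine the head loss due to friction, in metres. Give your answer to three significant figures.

V = 4Q/(πD²) = 4·0.0977/(π·0.191²) = 3.410 m/s
Re = VD/ν = 3.410·0.191/1.18×10^-6 = 5.52×10^5 → turbulent
ε/D = 0.0067/191 = 3.51×10^-5
Swamee-Jain: f = 0.01343
h_f = f(L/D)V²/(2g) = 0.01343·(268/0.191)·3.410²/(2·9.81) = 11.17 m

h_f ≈ 11.2 m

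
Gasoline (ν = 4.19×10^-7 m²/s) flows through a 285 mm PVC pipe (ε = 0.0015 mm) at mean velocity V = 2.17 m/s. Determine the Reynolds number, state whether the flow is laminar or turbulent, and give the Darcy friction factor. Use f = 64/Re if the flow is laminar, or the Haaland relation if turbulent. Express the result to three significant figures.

Re = VD/ν = 2.170·0.285/4.19×10^-7 = 1.48×10^6
Re > 4000 → turbulent; ε/D = 5.26×10^-6
Haaland: f = 0.01098

Re ≈ 1.48×10^6; turbulent; f ≈ 0.0110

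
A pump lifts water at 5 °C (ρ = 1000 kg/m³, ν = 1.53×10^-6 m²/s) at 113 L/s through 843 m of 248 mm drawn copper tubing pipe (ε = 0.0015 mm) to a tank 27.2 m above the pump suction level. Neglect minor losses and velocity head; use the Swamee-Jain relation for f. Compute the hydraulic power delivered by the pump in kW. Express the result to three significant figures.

V = 4Q/(πD²) = 2.339 m/s; Re = 3.79×10^5; ε/D = 6.05×10^-6; f = 0.01385
h_f = f(L/D)V²/2g = 13.13 m
Total head H = z + h_f = 27.2 + 13.13 = 40.33 m
P_hyd = ρgQH = 1000·9.81·0.113·40.33 = 44.70 kW

P_hyd ≈ 44.7 kW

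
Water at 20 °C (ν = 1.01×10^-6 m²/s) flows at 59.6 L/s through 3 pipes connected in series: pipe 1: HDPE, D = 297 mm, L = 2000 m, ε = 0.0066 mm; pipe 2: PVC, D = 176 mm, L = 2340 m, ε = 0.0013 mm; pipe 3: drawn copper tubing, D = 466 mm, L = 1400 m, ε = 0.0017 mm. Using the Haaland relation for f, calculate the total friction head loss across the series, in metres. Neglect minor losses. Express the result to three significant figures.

Pipe 1: V = 0.8603 m/s, Re = 2.53×10^5, ε/D = 2.22×10^-5, f = 0.01498, h_1 = f(L/D)V²/2g = 3.805 m
Pipe 2: V = 2.450 m/s, Re = 4.27×10^5, ε/D = 7.39×10^-6, f = 0.01351, h_2 = f(L/D)V²/2g = 54.96 m
Pipe 3: V = 0.3494 m/s, Re = 1.61×10^5, ε/D = 3.65×10^-6, f = 0.01619, h_3 = f(L/D)V²/2g = 0.3027 m
Series → Q common, losses add: H = Σh = 59.07 m

H ≈ 59.1 m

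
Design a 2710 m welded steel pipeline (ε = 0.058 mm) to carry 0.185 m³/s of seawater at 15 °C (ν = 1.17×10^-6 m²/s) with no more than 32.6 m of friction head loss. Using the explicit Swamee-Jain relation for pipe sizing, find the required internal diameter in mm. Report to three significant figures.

D ≈ 327 mm

Swamee-Jain (Type III): D = 0.66·[ε^1.25·(LQ²/(gh_f))^4.75 + ν·Q^9.4·(L/(gh_f))^5.2]^0.04
LQ²/(gh_f) = 0.2900; L/(gh_f) = 8.474
Term 1 = ε^1.25·(…)^4.75 = 1.42×10^-8; Term 2 = ν·Q^9.4·(…)^5.2 = 1.01×10^-8
D = 0.66·(1.42×10^-8 + 1.01×10^-8)^0.04 = 0.3273 m = 327 mm
Check: V = 2.20 m/s, Re = 6.15×10^5, f = 0.01502, h_f = 30.6 m ≈ 32.6 m ✓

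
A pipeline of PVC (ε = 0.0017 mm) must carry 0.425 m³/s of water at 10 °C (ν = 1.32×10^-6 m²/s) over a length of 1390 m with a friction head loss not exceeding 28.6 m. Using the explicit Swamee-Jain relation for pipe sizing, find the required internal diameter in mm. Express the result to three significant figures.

D ≈ 389 mm

Swamee-Jain (Type III): D = 0.66·[ε^1.25·(LQ²/(gh_f))^4.75 + ν·Q^9.4·(L/(gh_f))^5.2]^0.04
LQ²/(gh_f) = 0.8949; L/(gh_f) = 4.954
Term 1 = ε^1.25·(…)^4.75 = 3.62×10^-8; Term 2 = ν·Q^9.4·(…)^5.2 = 1.74×10^-6
D = 0.66·(3.62×10^-8 + 1.74×10^-6)^0.04 = 0.3886 m = 389 mm
Check: V = 3.58 m/s, Re = 1.05×10^6, f = 0.01162, h_f = 27.2 m ≈ 28.6 m ✓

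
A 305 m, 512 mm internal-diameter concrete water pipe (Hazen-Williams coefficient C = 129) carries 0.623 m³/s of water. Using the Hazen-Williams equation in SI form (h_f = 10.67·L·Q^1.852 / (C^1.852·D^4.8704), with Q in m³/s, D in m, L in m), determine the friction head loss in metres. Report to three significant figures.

h_f ≈ 4.36 m

h_f = 10.67·305·0.623^1.852 / (129^1.852·0.512^4.8704) = 4.355 m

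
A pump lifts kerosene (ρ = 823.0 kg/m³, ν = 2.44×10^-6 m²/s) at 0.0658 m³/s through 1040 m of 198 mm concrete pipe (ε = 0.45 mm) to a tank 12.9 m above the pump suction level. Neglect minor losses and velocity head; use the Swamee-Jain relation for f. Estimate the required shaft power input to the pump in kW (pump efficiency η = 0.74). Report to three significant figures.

V = 4Q/(πD²) = 2.137 m/s; Re = 1.73×10^5; ε/D = 0.00227; f = 0.02536
h_f = f(L/D)V²/2g = 31.00 m
Total head H = z + h_f = 12.9 + 31.00 = 43.90 m
P_hyd = ρgQH = 823.0·9.81·0.0658·43.90 = 23.32 kW
P_shaft = P_hyd/η = 23.32/0.74 = 31.52 kW

P_shaft ≈ 31.5 kW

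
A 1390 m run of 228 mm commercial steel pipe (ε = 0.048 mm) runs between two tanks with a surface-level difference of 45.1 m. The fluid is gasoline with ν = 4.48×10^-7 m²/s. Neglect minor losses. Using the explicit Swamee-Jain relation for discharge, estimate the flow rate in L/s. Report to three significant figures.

Swamee-Jain (Type II): Q = -0.965·√(gD⁵h_f/L)·ln[ε/(3.7D) + √(3.17ν²L/(gD³h_f))]
√(gD⁵h_f/L) = √(9.81·0.228⁵·45.1/1390) = 0.01400
ε/(3.7D) = 5.69×10^-5; √(3.17ν²L/(gD³h_f)) = 1.30×10^-5
Q = -0.965·0.01400·ln(6.989×10^-5) = 0.1293 m³/s
Check: V = 3.17 m/s, Re = 1.61×10^6, f = 0.01456, h_f = 45.4 m ≈ 45.1 m ✓

Q ≈ 129 L/s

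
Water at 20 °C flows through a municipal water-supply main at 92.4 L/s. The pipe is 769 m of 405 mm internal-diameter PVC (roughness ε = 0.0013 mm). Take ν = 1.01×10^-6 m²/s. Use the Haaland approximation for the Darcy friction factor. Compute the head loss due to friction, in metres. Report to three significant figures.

h_f ≈ 0.721 m

V = 4Q/(πD²) = 4·0.0924/(π·0.405²) = 0.7173 m/s
Re = VD/ν = 0.7173·0.405/1.01×10^-6 = 2.88×10^5 → turbulent
ε/D = 0.0013/405 = 3.21×10^-6
Haaland: f = 0.01448
h_f = f(L/D)V²/(2g) = 0.01448·(769/0.405)·0.7173²/(2·9.81) = 0.7210 m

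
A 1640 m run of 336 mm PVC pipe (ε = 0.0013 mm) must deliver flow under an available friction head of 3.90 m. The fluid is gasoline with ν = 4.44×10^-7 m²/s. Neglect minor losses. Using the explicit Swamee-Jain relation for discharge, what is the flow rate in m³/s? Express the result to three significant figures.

Swamee-Jain (Type II): Q = -0.965·√(gD⁵h_f/L)·ln[ε/(3.7D) + √(3.17ν²L/(gD³h_f))]
√(gD⁵h_f/L) = √(9.81·0.336⁵·3.90/1640) = 0.009995
ε/(3.7D) = 1.05×10^-6; √(3.17ν²L/(gD³h_f)) = 2.66×10^-5
Q = -0.965·0.009995·ln(2.762×10^-5) = 0.1012 m³/s
Check: V = 1.14 m/s, Re = 8.64×10^5, f = 0.01199, h_f = 3.89 m ≈ 3.90 m ✓

Q ≈ 0.101 m³/s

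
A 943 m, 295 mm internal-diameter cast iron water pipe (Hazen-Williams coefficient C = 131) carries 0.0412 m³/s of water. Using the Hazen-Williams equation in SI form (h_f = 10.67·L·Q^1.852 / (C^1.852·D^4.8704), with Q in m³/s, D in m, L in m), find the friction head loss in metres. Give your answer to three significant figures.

h_f = 10.67·943·0.0412^1.852 / (131^1.852·0.295^4.8704) = 1.254 m

h_f ≈ 1.25 m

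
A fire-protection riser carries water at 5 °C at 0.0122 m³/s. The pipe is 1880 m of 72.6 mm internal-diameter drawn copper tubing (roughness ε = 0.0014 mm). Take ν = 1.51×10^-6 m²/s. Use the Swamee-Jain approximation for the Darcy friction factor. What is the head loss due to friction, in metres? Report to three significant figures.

h_f ≈ 192 m

V = 4Q/(πD²) = 4·0.0122/(π·0.0726²) = 2.947 m/s
Re = VD/ν = 2.947·0.0726/1.51×10^-6 = 1.42×10^5 → turbulent
ε/D = 0.0014/72.6 = 1.93×10^-5
Swamee-Jain: f = 0.01677
h_f = f(L/D)V²/(2g) = 0.01677·(1880/0.0726)·2.947²/(2·9.81) = 192.3 m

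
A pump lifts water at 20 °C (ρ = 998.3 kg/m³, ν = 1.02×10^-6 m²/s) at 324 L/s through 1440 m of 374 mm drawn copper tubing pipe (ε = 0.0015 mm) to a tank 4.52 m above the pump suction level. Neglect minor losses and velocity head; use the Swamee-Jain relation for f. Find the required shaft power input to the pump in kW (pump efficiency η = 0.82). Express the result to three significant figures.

V = 4Q/(πD²) = 2.949 m/s; Re = 1.08×10^6; ε/D = 4.01×10^-6; f = 0.01156
h_f = f(L/D)V²/2g = 19.73 m
Total head H = z + h_f = 4.52 + 19.73 = 24.25 m
P_hyd = ρgQH = 998.3·9.81·0.324·24.25 = 76.96 kW
P_shaft = P_hyd/η = 76.96/0.82 = 93.85 kW

P_shaft ≈ 93.9 kW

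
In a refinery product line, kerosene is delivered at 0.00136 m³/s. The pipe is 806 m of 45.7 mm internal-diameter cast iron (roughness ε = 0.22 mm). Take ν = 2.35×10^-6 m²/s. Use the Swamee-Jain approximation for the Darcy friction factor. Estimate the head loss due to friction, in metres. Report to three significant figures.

V = 4Q/(πD²) = 4·0.00136/(π·0.0457²) = 0.8291 m/s
Re = VD/ν = 0.8291·0.0457/2.35×10^-6 = 1.61×10^4 → turbulent
ε/D = 0.22/45.7 = 0.00481
Swamee-Jain: f = 0.03560
h_f = f(L/D)V²/(2g) = 0.03560·(806/0.0457)·0.8291²/(2·9.81) = 22.00 m

h_f ≈ 22.0 m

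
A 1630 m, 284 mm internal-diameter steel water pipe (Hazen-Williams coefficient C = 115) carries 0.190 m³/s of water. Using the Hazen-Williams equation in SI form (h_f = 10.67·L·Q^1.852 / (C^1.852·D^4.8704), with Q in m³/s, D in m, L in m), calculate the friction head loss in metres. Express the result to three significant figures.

h_f = 10.67·1630·0.190^1.852 / (115^1.852·0.284^4.8704) = 56.33 m

h_f ≈ 56.3 m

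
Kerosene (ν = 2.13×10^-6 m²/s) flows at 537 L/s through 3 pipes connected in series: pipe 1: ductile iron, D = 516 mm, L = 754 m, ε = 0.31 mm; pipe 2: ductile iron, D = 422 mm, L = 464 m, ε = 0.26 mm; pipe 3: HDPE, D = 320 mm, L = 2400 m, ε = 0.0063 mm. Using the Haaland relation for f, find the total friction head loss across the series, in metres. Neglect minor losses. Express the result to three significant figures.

Pipe 1: V = 2.568 m/s, Re = 6.22×10^5, ε/D = 6.01×10^-4, f = 0.01805, h_1 = f(L/D)V²/2g = 8.865 m
Pipe 2: V = 3.839 m/s, Re = 7.61×10^5, ε/D = 6.16×10^-4, f = 0.01804, h_2 = f(L/D)V²/2g = 14.90 m
Pipe 3: V = 6.677 m/s, Re = 1.00×10^6, ε/D = 1.97×10^-5, f = 0.01195, h_3 = f(L/D)V²/2g = 203.7 m
Series → Q common, losses add: H = Σh = 227.4 m

H ≈ 227 m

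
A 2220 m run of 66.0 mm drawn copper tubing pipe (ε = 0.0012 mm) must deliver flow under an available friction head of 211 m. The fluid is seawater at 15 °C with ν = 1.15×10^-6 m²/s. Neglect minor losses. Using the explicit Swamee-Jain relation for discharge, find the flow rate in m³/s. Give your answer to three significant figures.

Q ≈ 0.00933 m³/s

Swamee-Jain (Type II): Q = -0.965·√(gD⁵h_f/L)·ln[ε/(3.7D) + √(3.17ν²L/(gD³h_f))]
√(gD⁵h_f/L) = √(9.81·0.0660⁵·211/2220) = 0.001081
ε/(3.7D) = 4.91×10^-6; √(3.17ν²L/(gD³h_f)) = 1.25×10^-4
Q = -0.965·0.001081·ln(1.300×10^-4) = 0.009331 m³/s
Check: V = 2.73 m/s, Re = 1.57×10^5, f = 0.01645, h_f = 210 m ≈ 211 m ✓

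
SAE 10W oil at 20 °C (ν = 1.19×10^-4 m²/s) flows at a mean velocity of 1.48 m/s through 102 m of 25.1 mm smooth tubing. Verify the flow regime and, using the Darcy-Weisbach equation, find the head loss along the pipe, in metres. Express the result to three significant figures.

h_f ≈ 93.0 m

Re = VD/ν = 1.48·0.02510/1.19×10^-4 = 312 → laminar (Re < 2300)
f = 64/Re = 0.2050
h_f = f(L/D)V²/(2g) = 0.2050·(102/0.02510)·1.48²/(2·9.81) = 93.01 m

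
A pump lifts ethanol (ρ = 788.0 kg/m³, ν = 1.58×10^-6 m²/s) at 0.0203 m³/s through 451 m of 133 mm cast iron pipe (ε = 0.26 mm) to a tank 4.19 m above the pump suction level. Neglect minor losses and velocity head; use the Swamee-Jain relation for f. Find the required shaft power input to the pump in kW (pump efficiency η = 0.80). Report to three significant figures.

P_shaft ≈ 2.62 kW

V = 4Q/(πD²) = 1.461 m/s; Re = 1.23×10^5; ε/D = 0.00195; f = 0.02491
h_f = f(L/D)V²/2g = 9.191 m
Total head H = z + h_f = 4.19 + 9.191 = 13.38 m
P_hyd = ρgQH = 788.0·9.81·0.0203·13.38 = 2.100 kW
P_shaft = P_hyd/η = 2.100/0.80 = 2.625 kW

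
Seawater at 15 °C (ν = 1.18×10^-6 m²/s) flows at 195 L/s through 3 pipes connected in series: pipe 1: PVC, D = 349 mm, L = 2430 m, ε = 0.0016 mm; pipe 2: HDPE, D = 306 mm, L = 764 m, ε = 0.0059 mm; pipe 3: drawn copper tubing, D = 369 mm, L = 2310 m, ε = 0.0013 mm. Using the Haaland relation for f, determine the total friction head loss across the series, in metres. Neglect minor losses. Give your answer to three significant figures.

Pipe 1: V = 2.038 m/s, Re = 6.03×10^5, ε/D = 4.58×10^-6, f = 0.01269, h_1 = f(L/D)V²/2g = 18.72 m
Pipe 2: V = 2.652 m/s, Re = 6.88×10^5, ε/D = 1.93×10^-5, f = 0.01263, h_2 = f(L/D)V²/2g = 11.30 m
Pipe 3: V = 1.823 m/s, Re = 5.70×10^5, ε/D = 3.52×10^-6, f = 0.01280, h_3 = f(L/D)V²/2g = 13.58 m
Series → Q common, losses add: H = Σh = 43.60 m

H ≈ 43.6 m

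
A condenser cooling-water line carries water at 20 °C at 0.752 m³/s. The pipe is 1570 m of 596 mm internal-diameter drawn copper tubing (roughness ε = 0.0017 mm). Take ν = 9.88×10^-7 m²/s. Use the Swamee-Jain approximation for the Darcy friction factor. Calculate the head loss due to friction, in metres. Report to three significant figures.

h_f ≈ 10.5 m

V = 4Q/(πD²) = 4·0.752/(π·0.596²) = 2.695 m/s
Re = VD/ν = 2.695·0.596/9.88×10^-7 = 1.63×10^6 → turbulent
ε/D = 0.0017/596 = 2.85×10^-6
Swamee-Jain: f = 0.01081
h_f = f(L/D)V²/(2g) = 0.01081·(1570/0.596)·2.695²/(2·9.81) = 10.55 m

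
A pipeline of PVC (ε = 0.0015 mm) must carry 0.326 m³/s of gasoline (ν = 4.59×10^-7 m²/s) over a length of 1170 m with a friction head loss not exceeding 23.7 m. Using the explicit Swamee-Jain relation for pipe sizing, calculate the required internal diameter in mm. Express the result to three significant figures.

D ≈ 339 mm

Swamee-Jain (Type III): D = 0.66·[ε^1.25·(LQ²/(gh_f))^4.75 + ν·Q^9.4·(L/(gh_f))^5.2]^0.04
LQ²/(gh_f) = 0.5348; L/(gh_f) = 5.032
Term 1 = ε^1.25·(…)^4.75 = 2.69×10^-9; Term 2 = ν·Q^9.4·(…)^5.2 = 5.44×10^-8
D = 0.66·(2.69×10^-9 + 5.44×10^-8)^0.04 = 0.3387 m = 339 mm
Check: V = 3.62 m/s, Re = 2.67×10^6, f = 0.01011, h_f = 23.3 m ≈ 23.7 m ✓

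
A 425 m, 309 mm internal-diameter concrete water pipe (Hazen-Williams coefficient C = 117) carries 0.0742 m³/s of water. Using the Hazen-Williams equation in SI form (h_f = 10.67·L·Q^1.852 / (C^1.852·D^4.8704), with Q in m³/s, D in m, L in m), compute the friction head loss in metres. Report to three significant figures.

h_f ≈ 1.65 m

h_f = 10.67·425·0.0742^1.852 / (117^1.852·0.309^4.8704) = 1.653 m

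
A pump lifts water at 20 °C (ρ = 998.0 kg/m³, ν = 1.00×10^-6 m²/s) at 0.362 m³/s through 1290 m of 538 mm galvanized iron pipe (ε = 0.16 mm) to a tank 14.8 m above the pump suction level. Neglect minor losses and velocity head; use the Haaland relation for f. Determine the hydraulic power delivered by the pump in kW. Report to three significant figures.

P_hyd ≈ 69.7 kW

V = 4Q/(πD²) = 1.592 m/s; Re = 8.57×10^5; ε/D = 2.97×10^-4; f = 0.01568
h_f = f(L/D)V²/2g = 4.858 m
Total head H = z + h_f = 14.8 + 4.858 = 19.66 m
P_hyd = ρgQH = 998.0·9.81·0.362·19.66 = 69.67 kW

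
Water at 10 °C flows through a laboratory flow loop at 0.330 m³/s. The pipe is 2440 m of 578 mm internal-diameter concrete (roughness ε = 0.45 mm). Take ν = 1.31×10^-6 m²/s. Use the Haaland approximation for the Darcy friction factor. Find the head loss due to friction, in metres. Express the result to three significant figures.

h_f ≈ 6.50 m

V = 4Q/(πD²) = 4·0.330/(π·0.578²) = 1.258 m/s
Re = VD/ν = 1.258·0.578/1.31×10^-6 = 5.55×10^5 → turbulent
ε/D = 0.45/578 = 7.79×10^-4
Haaland: f = 0.01909
h_f = f(L/D)V²/(2g) = 0.01909·(2440/0.578)·1.258²/(2·9.81) = 6.498 m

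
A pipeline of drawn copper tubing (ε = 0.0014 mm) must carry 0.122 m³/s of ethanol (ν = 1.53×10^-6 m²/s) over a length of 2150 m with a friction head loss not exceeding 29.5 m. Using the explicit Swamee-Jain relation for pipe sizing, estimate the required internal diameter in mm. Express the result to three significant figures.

Swamee-Jain (Type III): D = 0.66·[ε^1.25·(LQ²/(gh_f))^4.75 + ν·Q^9.4·(L/(gh_f))^5.2]^0.04
LQ²/(gh_f) = 0.1106; L/(gh_f) = 7.429
Term 1 = ε^1.25·(…)^4.75 = 1.38×10^-12; Term 2 = ν·Q^9.4·(…)^5.2 = 1.33×10^-10
D = 0.66·(1.38×10^-12 + 1.33×10^-10)^0.04 = 0.2659 m = 266 mm
Check: V = 2.20 m/s, Re = 3.82×10^5, f = 0.01382, h_f = 27.5 m ≈ 29.5 m ✓

D ≈ 266 mm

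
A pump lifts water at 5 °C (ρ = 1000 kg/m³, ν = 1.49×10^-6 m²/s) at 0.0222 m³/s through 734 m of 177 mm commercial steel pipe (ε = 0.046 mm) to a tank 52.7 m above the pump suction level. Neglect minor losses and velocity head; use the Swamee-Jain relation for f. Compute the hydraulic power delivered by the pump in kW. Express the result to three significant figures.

V = 4Q/(πD²) = 0.9022 m/s; Re = 1.07×10^5; ε/D = 2.60×10^-4; f = 0.01909
h_f = f(L/D)V²/2g = 3.285 m
Total head H = z + h_f = 52.7 + 3.285 = 55.99 m
P_hyd = ρgQH = 1000·9.81·0.0222·55.99 = 12.19 kW

P_hyd ≈ 12.2 kW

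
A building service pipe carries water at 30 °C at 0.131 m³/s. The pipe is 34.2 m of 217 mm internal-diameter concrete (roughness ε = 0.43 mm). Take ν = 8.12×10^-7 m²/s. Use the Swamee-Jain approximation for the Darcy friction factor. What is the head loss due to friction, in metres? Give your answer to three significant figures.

V = 4Q/(πD²) = 4·0.131/(π·0.217²) = 3.542 m/s
Re = VD/ν = 3.542·0.217/8.12×10^-7 = 9.47×10^5 → turbulent
ε/D = 0.43/217 = 0.00198
Swamee-Jain: f = 0.02364
h_f = f(L/D)V²/(2g) = 0.02364·(34.2/0.217)·3.542²/(2·9.81) = 2.382 m

h_f ≈ 2.38 m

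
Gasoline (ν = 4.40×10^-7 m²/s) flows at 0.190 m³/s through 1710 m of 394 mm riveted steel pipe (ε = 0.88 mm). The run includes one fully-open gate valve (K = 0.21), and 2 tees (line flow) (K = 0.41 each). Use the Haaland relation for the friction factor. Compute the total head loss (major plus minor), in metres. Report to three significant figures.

H_L ≈ 13.2 m

V = 4Q/(πD²) = 1.558 m/s; V²/2g = 0.1238 m
Re = 1.40×10^6, ε/D = 0.00223 → f = 0.02428 (Haaland)
Major: h_f = f(L/D)·V²/2g = 0.02428·4340·0.1238 = 13.04 m
Minor: ΣK = 1.03; h_m = ΣK·V²/2g = 0.1275 m
Total H_L = 13.04 + 0.1275 = 13.17 m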